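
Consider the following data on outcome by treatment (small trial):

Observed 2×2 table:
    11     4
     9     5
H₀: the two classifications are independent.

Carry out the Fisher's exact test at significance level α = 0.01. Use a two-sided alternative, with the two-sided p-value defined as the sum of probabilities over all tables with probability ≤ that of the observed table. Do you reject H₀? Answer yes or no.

reject H₀: no

Margins: r₁=15, r₂=14, c₁=20, c₂=9, n=29
p_obs = C(15,11)·C(14,9)/C(29,20); sum pmf over tables with pmf ≤ p_obs
p-value (two-sided) = 0.69985
At α=0.01: p ≥ α → fail to reject H₀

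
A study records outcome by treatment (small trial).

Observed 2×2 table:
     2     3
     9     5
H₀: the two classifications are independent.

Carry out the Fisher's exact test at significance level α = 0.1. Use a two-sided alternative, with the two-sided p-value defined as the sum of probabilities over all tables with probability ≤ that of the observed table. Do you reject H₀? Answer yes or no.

reject H₀: no

Margins: r₁=5, r₂=14, c₁=11, c₂=8, n=19
p_obs = C(5,2)·C(14,9)/C(19,11); sum pmf over tables with pmf ≤ p_obs
p-value (two-sided) = 0.60268
At α=0.1: p ≥ α → fail to reject H₀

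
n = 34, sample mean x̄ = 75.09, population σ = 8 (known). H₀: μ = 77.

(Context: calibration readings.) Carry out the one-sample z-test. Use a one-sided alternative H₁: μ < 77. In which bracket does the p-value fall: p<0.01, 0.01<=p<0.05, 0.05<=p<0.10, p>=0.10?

SE = σ/√n = 8/√34 = 1.3720
z = (x̄−μ₀)/SE = (75.09−77)/1.3720 = -1.3921
p-value (one-sided, H₁ less) = 0.08194
→ bracket: 0.05<=p<0.10

p-value bracket: 0.05<=p<0.10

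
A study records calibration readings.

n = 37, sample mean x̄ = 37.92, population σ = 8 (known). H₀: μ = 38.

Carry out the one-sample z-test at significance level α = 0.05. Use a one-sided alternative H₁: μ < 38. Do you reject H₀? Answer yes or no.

reject H₀: no

SE = σ/√n = 8/√37 = 1.3152
z = (x̄−μ₀)/SE = (37.92−38)/1.3152 = -0.0608
p-value (one-sided, H₁ less) = 0.47575
At α=0.05: p ≥ α → fail to reject H₀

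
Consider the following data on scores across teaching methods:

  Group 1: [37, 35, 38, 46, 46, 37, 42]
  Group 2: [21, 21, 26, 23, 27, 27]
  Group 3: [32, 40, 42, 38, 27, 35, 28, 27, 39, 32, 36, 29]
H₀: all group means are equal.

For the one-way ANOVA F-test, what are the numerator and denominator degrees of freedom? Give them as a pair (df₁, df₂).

degrees of freedom = [2, 22]

k = 3 groups, N = 25 total
df = (k−1, N−k) = (3−1, 25−3) = (2, 22)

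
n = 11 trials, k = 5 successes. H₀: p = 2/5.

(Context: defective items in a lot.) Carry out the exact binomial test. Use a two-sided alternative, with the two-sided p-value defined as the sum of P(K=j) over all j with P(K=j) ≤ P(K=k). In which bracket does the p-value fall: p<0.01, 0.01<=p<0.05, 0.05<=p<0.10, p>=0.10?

p-value bracket: p>=0.10

Exact binomial: n=11, k=5, p₀=2/5=0.4000
P(X=j) = C(n,j)·p₀^j·(1−p₀)^(n−j); p = Σ P(X=j) over j with P(X=j) ≤ P(X=5)
p-value (two-sided) = 0.76351
→ bracket: p>=0.10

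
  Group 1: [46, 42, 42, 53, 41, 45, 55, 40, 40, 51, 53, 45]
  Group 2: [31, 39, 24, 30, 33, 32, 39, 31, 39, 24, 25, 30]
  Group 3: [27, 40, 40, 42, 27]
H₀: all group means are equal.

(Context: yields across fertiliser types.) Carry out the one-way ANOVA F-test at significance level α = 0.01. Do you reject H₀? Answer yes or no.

reject H₀: yes

Group means [46.08, 31.42, 35.20], grand mean 38.138
SSB = Σnᵢ(x̄ᵢ−x̄)² = 1342.815; SSW = ΣΣ(x−x̄ᵢ)² = 892.633
MSB = 1342.815/2 = 671.4075; MSW = 892.633/26 = 34.3321
F = MSB/MSW = 19.5563
df = (2, 26)
p-value (upper-tail) = 0.00001
At α=0.01: p < α → reject H₀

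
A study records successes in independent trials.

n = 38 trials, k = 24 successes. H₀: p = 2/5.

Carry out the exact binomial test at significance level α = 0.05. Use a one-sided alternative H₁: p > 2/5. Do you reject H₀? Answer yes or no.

reject H₀: yes

Exact binomial: n=38, k=24, p₀=2/5=0.4000
P(X≥24) from Σ C(n,i)·p₀^i·(1−p₀)^(n−i)
p-value (one-sided, H₁ greater) = 0.00330
At α=0.05: p < α → reject H₀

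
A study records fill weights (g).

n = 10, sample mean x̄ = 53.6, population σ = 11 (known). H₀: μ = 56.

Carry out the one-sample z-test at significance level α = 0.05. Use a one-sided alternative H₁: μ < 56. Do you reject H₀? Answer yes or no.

SE = σ/√n = 11/√10 = 3.4785
z = (x̄−μ₀)/SE = (53.6−56)/3.4785 = -0.6900
p-value (one-sided, H₁ less) = 0.24511
At α=0.05: p ≥ α → fail to reject H₀

reject H₀: no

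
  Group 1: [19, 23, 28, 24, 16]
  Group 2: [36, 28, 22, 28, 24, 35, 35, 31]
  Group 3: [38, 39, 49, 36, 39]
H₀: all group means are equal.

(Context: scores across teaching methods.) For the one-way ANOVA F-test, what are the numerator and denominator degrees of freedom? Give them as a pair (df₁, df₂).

degrees of freedom = [2, 15]

k = 3 groups, N = 18 total
df = (k−1, N−k) = (3−1, 18−3) = (2, 15)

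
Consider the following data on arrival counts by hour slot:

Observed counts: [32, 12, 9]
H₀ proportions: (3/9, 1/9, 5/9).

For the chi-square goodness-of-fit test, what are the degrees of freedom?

degrees of freedom = 2

df = k − 1 = 3 − 1 = 2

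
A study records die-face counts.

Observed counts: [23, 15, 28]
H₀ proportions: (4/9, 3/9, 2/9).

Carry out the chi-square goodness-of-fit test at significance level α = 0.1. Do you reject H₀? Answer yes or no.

reject H₀: yes

n = 66; E_i = n·p_i = [29.33, 22.00, 14.67]
χ² = (23−29.33)²/29.33 + (15−22.00)²/22.00 + (28−14.67)²/14.67 = 15.7159
df = 2
p-value (upper-tail) = 0.00039
At α=0.1: p < α → reject H₀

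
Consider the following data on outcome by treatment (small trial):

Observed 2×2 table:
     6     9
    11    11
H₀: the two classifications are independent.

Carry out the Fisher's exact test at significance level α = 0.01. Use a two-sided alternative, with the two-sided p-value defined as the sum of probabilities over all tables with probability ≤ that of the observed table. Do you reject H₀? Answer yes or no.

reject H₀: no

Margins: r₁=15, r₂=22, c₁=17, c₂=20, n=37
p_obs = C(15,6)·C(22,11)/C(37,17); sum pmf over tables with pmf ≤ p_obs
p-value (two-sided) = 0.73838
At α=0.01: p ≥ α → fail to reject H₀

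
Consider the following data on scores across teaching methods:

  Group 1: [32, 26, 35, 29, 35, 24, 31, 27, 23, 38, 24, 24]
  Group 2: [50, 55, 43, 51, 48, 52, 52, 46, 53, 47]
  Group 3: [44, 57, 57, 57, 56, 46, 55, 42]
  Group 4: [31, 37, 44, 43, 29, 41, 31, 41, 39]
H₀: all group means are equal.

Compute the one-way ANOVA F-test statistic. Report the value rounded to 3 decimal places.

Group means [29.00, 49.70, 51.75, 37.33], grand mean 40.897
SSB = Σnᵢ(x̄ᵢ−x̄)² = 3529.990; SSW = ΣΣ(x−x̄ᵢ)² = 965.600
MSB = 3529.990/3 = 1176.6632; MSW = 965.600/35 = 27.5886
F = MSB/MSW = 42.6504
df = (3, 35)

test statistic = 42.650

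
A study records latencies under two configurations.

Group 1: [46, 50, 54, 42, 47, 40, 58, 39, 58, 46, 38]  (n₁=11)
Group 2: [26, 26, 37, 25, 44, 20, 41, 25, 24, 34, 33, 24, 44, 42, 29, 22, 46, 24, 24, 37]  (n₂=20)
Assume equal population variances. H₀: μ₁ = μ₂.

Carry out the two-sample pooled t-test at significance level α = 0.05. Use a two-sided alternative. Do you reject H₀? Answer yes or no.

x̄₁=47.091, s₁=7.217, n₁=11
x̄₂=31.350, s₂=8.555, n₂=20
s_p² = [10·7.217² + 19·8.555²]/29 = 65.9124
SE = √(s_p²·(1/11+1/20)) = 3.0476
t = (47.091−31.350)/3.0476 = 5.1651
df = 29
p-value (two-sided) = 0.00002
At α=0.05: p < α → reject H₀

reject H₀: yes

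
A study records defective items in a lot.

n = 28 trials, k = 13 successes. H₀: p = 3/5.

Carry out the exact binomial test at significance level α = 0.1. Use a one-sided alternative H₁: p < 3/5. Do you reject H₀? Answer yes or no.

Exact binomial: n=28, k=13, p₀=3/5=0.6000
P(X≤13) from Σ C(n,i)·p₀^i·(1−p₀)^(n−i)
p-value (one-sided, H₁ less) = 0.10246
At α=0.1: p ≥ α → fail to reject H₀

reject H₀: no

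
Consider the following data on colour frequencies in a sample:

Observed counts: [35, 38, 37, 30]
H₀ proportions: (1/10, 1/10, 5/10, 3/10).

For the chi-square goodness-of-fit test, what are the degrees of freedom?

df = k − 1 = 4 − 1 = 3

degrees of freedom = 3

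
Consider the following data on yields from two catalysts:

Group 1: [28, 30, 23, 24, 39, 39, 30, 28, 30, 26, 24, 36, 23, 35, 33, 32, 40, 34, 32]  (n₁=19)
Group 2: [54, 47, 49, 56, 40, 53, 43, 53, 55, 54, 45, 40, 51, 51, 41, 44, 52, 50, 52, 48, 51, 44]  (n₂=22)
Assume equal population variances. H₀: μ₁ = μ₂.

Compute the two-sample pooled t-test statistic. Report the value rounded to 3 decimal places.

x̄₁=30.842, s₁=5.460, n₁=19
x̄₂=48.773, s₂=5.023, n₂=22
s_p² = [18·5.460² + 21·5.023²]/39 = 27.3433
SE = √(s_p²·(1/19+1/22)) = 1.6377
t = (30.842−48.773)/1.6377 = -10.9488
df = 39

test statistic = -10.949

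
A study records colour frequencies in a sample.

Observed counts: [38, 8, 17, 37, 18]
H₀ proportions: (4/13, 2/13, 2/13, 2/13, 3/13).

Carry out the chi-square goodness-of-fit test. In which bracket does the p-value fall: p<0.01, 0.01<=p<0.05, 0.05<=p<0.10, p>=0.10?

n = 118; E_i = n·p_i = [36.31, 18.15, 18.15, 18.15, 27.23]
χ² = (38−36.31)²/36.31 + (8−18.15)²/18.15 + (17−18.15)²/18.15 + (37−18.15)²/18.15 + (18−27.23)²/27.23 = 28.5254
df = 4
p-value (upper-tail) = 0.00001
→ bracket: p<0.01

p-value bracket: p<0.01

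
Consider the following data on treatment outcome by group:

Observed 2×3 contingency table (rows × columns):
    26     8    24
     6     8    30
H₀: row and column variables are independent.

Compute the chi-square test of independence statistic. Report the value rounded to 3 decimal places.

Row totals [58, 44], col totals [32, 16, 54], n=102
χ² = (26−18.20)²/18.20 + (8−9.10)²/9.10 + (24−30.71)²/30.71 + (6−13.80)²/13.80 + (8−6.90)²/6.90 + (30−23.29)²/23.29 = 11.4610
df = 2

test statistic = 11.461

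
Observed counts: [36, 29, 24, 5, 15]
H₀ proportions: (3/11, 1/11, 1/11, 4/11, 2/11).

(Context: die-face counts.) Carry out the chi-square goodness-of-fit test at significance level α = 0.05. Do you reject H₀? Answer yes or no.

n = 109; E_i = n·p_i = [29.73, 9.91, 9.91, 39.64, 19.82]
χ² = (36−29.73)²/29.73 + (29−9.91)²/9.91 + (24−9.91)²/9.91 + (5−39.64)²/39.64 + (15−19.82)²/19.82 = 89.5803
df = 4
p-value (upper-tail) = 0.00000
At α=0.05: p < α → reject H₀

reject H₀: yes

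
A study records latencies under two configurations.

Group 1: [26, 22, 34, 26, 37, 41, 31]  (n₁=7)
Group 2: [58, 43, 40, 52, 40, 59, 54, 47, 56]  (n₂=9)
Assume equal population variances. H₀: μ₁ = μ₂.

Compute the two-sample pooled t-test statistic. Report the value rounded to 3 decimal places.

test statistic = -5.173

x̄₁=31.000, s₁=6.782, n₁=7
x̄₂=49.889, s₂=7.574, n₂=9
s_p² = [6·6.782² + 8·7.574²]/14 = 52.4921
SE = √(s_p²·(1/7+1/9)) = 3.6512
t = (31.000−49.889)/3.6512 = -5.1733
df = 14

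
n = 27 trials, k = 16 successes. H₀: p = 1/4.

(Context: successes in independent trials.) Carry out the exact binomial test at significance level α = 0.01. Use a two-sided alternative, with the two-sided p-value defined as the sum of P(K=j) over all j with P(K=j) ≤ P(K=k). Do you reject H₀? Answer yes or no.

Exact binomial: n=27, k=16, p₀=1/4=0.2500
P(X=j) = C(n,j)·p₀^j·(1−p₀)^(n−j); p = Σ P(X=j) over j with P(X=j) ≤ P(X=16)
p-value (two-sided) = 0.00016
At α=0.01: p < α → reject H₀

reject H₀: yes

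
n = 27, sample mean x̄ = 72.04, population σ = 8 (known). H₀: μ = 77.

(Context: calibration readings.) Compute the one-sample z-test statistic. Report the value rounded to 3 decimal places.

test statistic = -3.222

SE = σ/√n = 8/√27 = 1.5396
z = (x̄−μ₀)/SE = (72.04−77)/1.5396 = -3.2216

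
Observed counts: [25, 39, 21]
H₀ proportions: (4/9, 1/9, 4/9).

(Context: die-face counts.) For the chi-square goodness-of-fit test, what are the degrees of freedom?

degrees of freedom = 2

df = k − 1 = 3 − 1 = 2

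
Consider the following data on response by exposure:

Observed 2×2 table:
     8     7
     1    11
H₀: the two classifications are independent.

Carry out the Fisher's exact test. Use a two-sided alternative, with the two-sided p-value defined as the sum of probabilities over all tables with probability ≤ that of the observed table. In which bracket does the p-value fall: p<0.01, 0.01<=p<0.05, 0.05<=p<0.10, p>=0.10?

p-value bracket: 0.01<=p<0.05

Margins: r₁=15, r₂=12, c₁=9, c₂=18, n=27
p_obs = C(15,8)·C(12,1)/C(27,9); sum pmf over tables with pmf ≤ p_obs
p-value (two-sided) = 0.01918
→ bracket: 0.01<=p<0.05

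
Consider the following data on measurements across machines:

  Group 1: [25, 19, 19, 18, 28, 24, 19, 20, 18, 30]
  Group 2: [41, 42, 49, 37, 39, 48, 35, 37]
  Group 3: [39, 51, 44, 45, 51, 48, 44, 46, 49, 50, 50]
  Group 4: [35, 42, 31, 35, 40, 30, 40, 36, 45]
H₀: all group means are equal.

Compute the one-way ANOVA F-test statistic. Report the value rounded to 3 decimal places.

test statistic = 55.901

Group means [22.00, 41.00, 47.00, 37.11], grand mean 36.816
SSB = Σnᵢ(x̄ᵢ−x̄)² = 3476.822; SSW = ΣΣ(x−x̄ᵢ)² = 704.889
MSB = 3476.822/3 = 1158.9405; MSW = 704.889/34 = 20.7320
F = MSB/MSW = 55.9010
df = (3, 34)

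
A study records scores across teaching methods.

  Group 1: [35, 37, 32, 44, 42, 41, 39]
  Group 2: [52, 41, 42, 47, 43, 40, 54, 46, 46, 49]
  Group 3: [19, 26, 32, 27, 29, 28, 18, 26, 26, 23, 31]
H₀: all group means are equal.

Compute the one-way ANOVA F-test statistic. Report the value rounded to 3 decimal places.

Group means [38.57, 46.00, 25.91], grand mean 36.250
SSB = Σnᵢ(x̄ᵢ−x̄)² = 2164.627; SSW = ΣΣ(x−x̄ᵢ)² = 498.623
MSB = 2164.627/2 = 1082.3133; MSW = 498.623/25 = 19.9449
F = MSB/MSW = 54.2651
df = (2, 25)

test statistic = 54.265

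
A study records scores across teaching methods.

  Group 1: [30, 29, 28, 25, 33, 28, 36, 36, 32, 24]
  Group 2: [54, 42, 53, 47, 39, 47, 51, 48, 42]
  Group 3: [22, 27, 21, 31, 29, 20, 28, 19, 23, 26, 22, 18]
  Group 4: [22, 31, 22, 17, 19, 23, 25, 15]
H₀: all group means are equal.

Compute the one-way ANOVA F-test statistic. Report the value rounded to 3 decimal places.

test statistic = 56.550

Group means [30.10, 47.00, 23.83, 21.75], grand mean 30.359
SSB = Σnᵢ(x̄ᵢ−x̄)² = 3596.908; SSW = ΣΣ(x−x̄ᵢ)² = 742.067
MSB = 3596.908/3 = 1198.9692; MSW = 742.067/35 = 21.2019
F = MSB/MSW = 56.5501
df = (3, 35)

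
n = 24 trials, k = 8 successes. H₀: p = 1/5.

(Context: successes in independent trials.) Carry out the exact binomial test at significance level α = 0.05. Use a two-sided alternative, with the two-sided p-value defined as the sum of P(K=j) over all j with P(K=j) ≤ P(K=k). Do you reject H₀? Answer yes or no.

reject H₀: no

Exact binomial: n=24, k=8, p₀=1/5=0.2000
P(X=j) = C(n,j)·p₀^j·(1−p₀)^(n−j); p = Σ P(X=j) over j with P(X=j) ≤ P(X=8)
p-value (two-sided) = 0.12223
At α=0.05: p ≥ α → fail to reject H₀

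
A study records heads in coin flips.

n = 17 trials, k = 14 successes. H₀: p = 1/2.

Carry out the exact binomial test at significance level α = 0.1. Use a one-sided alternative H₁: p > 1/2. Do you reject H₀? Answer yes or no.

Exact binomial: n=17, k=14, p₀=1/2=0.5000
P(X≥14) from Σ C(n,i)·p₀^i·(1−p₀)^(n−i)
p-value (one-sided, H₁ greater) = 0.00636
At α=0.1: p < α → reject H₀

reject H₀: yes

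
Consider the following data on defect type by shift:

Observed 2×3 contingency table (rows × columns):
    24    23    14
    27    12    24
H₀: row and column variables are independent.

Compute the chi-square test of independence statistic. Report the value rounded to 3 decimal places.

test statistic = 6.235

Row totals [61, 63], col totals [51, 35, 38], n=124
χ² = (24−25.09)²/25.09 + (23−17.22)²/17.22 + (14−18.69)²/18.69 + (27−25.91)²/25.91 + (12−17.78)²/17.78 + (24−19.31)²/19.31 = 6.2346
df = 2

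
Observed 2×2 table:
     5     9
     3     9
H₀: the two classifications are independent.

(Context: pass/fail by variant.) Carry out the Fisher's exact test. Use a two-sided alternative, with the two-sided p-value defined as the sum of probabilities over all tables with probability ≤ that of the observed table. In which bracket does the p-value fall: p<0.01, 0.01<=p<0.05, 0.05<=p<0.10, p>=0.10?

p-value bracket: p>=0.10

Margins: r₁=14, r₂=12, c₁=8, c₂=18, n=26
p_obs = C(14,5)·C(12,3)/C(26,8); sum pmf over tables with pmf ≤ p_obs
p-value (two-sided) = 0.68284
→ bracket: p>=0.10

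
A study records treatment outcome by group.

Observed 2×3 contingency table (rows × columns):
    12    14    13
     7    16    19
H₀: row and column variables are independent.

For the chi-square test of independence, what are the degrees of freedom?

df = (r−1)(c−1) = (2−1)·(3−1) = 2

degrees of freedom = 2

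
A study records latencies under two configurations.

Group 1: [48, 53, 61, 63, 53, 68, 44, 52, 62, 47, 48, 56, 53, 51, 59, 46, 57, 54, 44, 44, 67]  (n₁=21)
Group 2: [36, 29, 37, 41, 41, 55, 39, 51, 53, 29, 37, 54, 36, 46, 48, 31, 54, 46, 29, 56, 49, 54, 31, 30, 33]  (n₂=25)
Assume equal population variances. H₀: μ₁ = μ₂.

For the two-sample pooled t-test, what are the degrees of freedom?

degrees of freedom = 44

df = n₁ + n₂ − 2 = 21 + 25 − 2 = 44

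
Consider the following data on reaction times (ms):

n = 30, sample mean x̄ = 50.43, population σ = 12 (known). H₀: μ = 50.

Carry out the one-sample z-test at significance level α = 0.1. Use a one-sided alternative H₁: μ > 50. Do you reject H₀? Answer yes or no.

SE = σ/√n = 12/√30 = 2.1909
z = (x̄−μ₀)/SE = (50.43−50)/2.1909 = 0.1963
p-value (one-sided, H₁ greater) = 0.42220
At α=0.1: p ≥ α → fail to reject H₀

reject H₀: no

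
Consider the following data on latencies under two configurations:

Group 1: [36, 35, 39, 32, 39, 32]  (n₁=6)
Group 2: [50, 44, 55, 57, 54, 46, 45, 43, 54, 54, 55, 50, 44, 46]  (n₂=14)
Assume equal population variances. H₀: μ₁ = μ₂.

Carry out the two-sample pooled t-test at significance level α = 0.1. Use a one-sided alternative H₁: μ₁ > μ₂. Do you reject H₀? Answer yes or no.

x̄₁=35.500, s₁=3.146, n₁=6
x̄₂=49.786, s₂=4.995, n₂=14
s_p² = [5·3.146² + 13·4.995²]/18 = 20.7698
SE = √(s_p²·(1/6+1/14)) = 2.2238
t = (35.500−49.786)/2.2238 = -6.4241
df = 18
p-value (one-sided, H₁ greater) = 1.00000
At α=0.1: p ≥ α → fail to reject H₀

reject H₀: no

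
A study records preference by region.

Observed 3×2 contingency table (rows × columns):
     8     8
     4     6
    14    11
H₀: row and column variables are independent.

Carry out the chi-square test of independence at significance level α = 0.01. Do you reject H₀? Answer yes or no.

Row totals [16, 10, 25], col totals [26, 25], n=51
χ² = (8−8.16)²/8.16 + (8−7.84)²/7.84 + (4−5.10)²/5.10 + (6−4.90)²/4.90 + (14−12.75)²/12.75 + (11−12.25)²/12.25 = 0.7407
df = 2
p-value (upper-tail) = 0.69050
At α=0.01: p ≥ α → fail to reject H₀

reject H₀: no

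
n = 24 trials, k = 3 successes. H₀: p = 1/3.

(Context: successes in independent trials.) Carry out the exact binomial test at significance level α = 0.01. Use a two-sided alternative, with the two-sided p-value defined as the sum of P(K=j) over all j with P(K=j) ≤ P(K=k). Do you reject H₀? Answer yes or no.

reject H₀: no

Exact binomial: n=24, k=3, p₀=1/3=0.3333
P(X=j) = C(n,j)·p₀^j·(1−p₀)^(n−j); p = Σ P(X=j) over j with P(X=j) ≤ P(X=3)
p-value (two-sided) = 0.03024
At α=0.01: p ≥ α → fail to reject H₀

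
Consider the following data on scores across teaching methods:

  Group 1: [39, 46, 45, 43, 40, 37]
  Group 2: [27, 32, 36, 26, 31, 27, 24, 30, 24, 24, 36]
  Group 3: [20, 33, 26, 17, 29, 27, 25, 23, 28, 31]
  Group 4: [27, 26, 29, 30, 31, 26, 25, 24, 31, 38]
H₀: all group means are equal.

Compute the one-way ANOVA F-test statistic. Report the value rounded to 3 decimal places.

Group means [41.67, 28.82, 25.90, 28.70], grand mean 30.081
SSB = Σnᵢ(x̄ᵢ−x̄)² = 1016.787; SSW = ΣΣ(x−x̄ᵢ)² = 633.970
MSB = 1016.787/3 = 338.9290; MSW = 633.970/33 = 19.2112
F = MSB/MSW = 17.6423
df = (3, 33)

test statistic = 17.642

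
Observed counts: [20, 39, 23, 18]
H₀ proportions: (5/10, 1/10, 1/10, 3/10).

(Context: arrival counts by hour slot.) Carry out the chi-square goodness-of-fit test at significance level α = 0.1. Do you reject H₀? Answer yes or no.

reject H₀: yes

n = 100; E_i = n·p_i = [50.00, 10.00, 10.00, 30.00]
χ² = (20−50.00)²/50.00 + (39−10.00)²/10.00 + (23−10.00)²/10.00 + (18−30.00)²/30.00 = 123.8000
df = 3
p-value (upper-tail) = 0.00000
At α=0.1: p < α → reject H₀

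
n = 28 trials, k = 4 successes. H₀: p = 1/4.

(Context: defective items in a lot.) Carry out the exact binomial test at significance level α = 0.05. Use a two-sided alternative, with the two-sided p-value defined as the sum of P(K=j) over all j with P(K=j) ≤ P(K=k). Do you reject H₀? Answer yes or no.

reject H₀: no

Exact binomial: n=28, k=4, p₀=1/4=0.2500
P(X=j) = C(n,j)·p₀^j·(1−p₀)^(n−j); p = Σ P(X=j) over j with P(X=j) ≤ P(X=4)
p-value (two-sided) = 0.27384
At α=0.05: p ≥ α → fail to reject H₀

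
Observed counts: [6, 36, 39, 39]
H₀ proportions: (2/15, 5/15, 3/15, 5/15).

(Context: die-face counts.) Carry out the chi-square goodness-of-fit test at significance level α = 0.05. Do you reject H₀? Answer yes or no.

n = 120; E_i = n·p_i = [16.00, 40.00, 24.00, 40.00]
χ² = (6−16.00)²/16.00 + (36−40.00)²/40.00 + (39−24.00)²/24.00 + (39−40.00)²/40.00 = 16.0500
df = 3
p-value (upper-tail) = 0.00111
At α=0.05: p < α → reject H₀

reject H₀: yes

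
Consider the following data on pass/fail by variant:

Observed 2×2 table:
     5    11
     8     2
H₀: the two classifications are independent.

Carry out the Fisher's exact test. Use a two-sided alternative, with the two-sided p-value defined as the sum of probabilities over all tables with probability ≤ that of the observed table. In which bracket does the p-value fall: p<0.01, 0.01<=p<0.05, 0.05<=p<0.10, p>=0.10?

p-value bracket: 0.01<=p<0.05

Margins: r₁=16, r₂=10, c₁=13, c₂=13, n=26
p_obs = C(16,5)·C(10,8)/C(26,13); sum pmf over tables with pmf ≤ p_obs
p-value (two-sided) = 0.04141
→ bracket: 0.01<=p<0.05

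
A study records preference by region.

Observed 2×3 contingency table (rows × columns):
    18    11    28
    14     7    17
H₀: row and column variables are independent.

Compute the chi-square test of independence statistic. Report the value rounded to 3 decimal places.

test statistic = 0.289

Row totals [57, 38], col totals [32, 18, 45], n=95
χ² = (18−19.20)²/19.20 + (11−10.80)²/10.80 + (28−27.00)²/27.00 + (14−12.80)²/12.80 + (7−7.20)²/7.20 + (17−18.00)²/18.00 = 0.2894
df = 2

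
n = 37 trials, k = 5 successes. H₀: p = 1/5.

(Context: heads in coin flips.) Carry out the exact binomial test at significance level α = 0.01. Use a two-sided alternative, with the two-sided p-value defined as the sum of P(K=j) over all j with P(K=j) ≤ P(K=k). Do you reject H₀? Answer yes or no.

reject H₀: no

Exact binomial: n=37, k=5, p₀=1/5=0.2000
P(X=j) = C(n,j)·p₀^j·(1−p₀)^(n−j); p = Σ P(X=j) over j with P(X=j) ≤ P(X=5)
p-value (two-sided) = 0.41337
At α=0.01: p ≥ α → fail to reject H₀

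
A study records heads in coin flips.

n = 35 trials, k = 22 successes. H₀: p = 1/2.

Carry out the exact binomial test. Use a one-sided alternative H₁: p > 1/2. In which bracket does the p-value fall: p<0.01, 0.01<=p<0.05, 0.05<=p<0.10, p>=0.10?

p-value bracket: 0.05<=p<0.10

Exact binomial: n=35, k=22, p₀=1/2=0.5000
P(X≥22) from Σ C(n,i)·p₀^i·(1−p₀)^(n−i)
p-value (one-sided, H₁ greater) = 0.08773
→ bracket: 0.05<=p<0.10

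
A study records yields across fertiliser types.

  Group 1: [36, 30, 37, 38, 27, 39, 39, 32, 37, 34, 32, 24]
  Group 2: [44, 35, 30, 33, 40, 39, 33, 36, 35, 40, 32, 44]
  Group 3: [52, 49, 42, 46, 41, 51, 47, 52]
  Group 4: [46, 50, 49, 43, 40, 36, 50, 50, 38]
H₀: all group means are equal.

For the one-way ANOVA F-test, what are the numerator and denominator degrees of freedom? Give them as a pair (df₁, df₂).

k = 4 groups, N = 41 total
df = (k−1, N−k) = (4−1, 41−4) = (3, 37)

degrees of freedom = [3, 37]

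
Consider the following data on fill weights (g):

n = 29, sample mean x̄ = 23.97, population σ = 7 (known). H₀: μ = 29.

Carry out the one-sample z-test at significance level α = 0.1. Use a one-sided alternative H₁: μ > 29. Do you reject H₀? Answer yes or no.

reject H₀: no

SE = σ/√n = 7/√29 = 1.2999
z = (x̄−μ₀)/SE = (23.97−29)/1.2999 = -3.8696
p-value (one-sided, H₁ greater) = 0.99995
At α=0.1: p ≥ α → fail to reject H₀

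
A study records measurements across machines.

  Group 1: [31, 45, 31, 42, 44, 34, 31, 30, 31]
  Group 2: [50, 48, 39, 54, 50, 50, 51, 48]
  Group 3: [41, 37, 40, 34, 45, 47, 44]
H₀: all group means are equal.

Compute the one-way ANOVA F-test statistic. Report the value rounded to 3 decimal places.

Group means [35.44, 48.75, 41.14], grand mean 41.542
SSB = Σnᵢ(x̄ᵢ−x̄)² = 751.379; SSW = ΣΣ(x−x̄ᵢ)² = 578.579
MSB = 751.379/2 = 375.6895; MSW = 578.579/21 = 27.5514
F = MSB/MSW = 13.6359
df = (2, 21)

test statistic = 13.636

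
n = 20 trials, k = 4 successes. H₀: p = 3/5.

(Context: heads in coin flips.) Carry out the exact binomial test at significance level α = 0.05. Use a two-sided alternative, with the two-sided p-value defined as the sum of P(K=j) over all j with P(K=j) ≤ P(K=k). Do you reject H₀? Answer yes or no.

reject H₀: yes

Exact binomial: n=20, k=4, p₀=3/5=0.6000
P(X=j) = C(n,j)·p₀^j·(1−p₀)^(n−j); p = Σ P(X=j) over j with P(X=j) ≤ P(X=4)
p-value (two-sided) = 0.00035
At α=0.05: p < α → reject H₀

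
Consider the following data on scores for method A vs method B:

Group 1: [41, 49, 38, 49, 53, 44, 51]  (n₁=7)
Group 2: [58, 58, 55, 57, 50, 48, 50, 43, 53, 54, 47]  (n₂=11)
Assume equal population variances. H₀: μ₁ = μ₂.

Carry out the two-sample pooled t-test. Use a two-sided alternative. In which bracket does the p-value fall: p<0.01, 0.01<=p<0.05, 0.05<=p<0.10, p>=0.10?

p-value bracket: 0.01<=p<0.05

x̄₁=46.429, s₁=5.533, n₁=7
x̄₂=52.091, s₂=4.908, n₂=11
s_p² = [6·5.533² + 10·4.908²]/16 = 26.5390
SE = √(s_p²·(1/7+1/11)) = 2.4908
t = (46.429−52.091)/2.4908 = -2.2733
df = 16
p-value (two-sided) = 0.03714
→ bracket: 0.01<=p<0.05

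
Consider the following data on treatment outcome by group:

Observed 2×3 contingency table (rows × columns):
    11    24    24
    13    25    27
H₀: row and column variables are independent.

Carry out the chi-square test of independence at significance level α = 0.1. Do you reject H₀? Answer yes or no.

reject H₀: no

Row totals [59, 65], col totals [24, 49, 51], n=124
χ² = (11−11.42)²/11.42 + (24−23.31)²/23.31 + (24−24.27)²/24.27 + (13−12.58)²/12.58 + (25−25.69)²/25.69 + (27−26.73)²/26.73 = 0.0734
df = 2
p-value (upper-tail) = 0.96397
At α=0.1: p ≥ α → fail to reject H₀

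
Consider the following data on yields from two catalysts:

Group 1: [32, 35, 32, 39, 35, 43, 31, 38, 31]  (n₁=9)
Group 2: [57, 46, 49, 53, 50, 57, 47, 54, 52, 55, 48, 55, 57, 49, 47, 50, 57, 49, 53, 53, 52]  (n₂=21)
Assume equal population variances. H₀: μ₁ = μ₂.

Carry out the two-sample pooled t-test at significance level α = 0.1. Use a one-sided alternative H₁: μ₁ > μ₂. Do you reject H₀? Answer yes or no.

x̄₁=35.111, s₁=4.167, n₁=9
x̄₂=51.905, s₂=3.618, n₂=21
s_p² = [8·4.167² + 20·3.618²]/28 = 14.3107
SE = √(s_p²·(1/9+1/21)) = 1.5072
t = (35.111−51.905)/1.5072 = -11.1426
df = 28
p-value (one-sided, H₁ greater) = 1.00000
At α=0.1: p ≥ α → fail to reject H₀

reject H₀: no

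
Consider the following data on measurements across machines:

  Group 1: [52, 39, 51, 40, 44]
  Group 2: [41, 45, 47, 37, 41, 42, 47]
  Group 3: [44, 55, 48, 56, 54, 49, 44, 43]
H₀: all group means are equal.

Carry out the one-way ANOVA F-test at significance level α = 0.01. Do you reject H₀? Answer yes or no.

reject H₀: no

Group means [45.20, 42.86, 49.12], grand mean 45.950
SSB = Σnᵢ(x̄ᵢ−x̄)² = 150.418; SSW = ΣΣ(x−x̄ᵢ)² = 424.532
MSB = 150.418/2 = 75.2089; MSW = 424.532/17 = 24.9725
F = MSB/MSW = 3.0117
df = (2, 17)
p-value (upper-tail) = 0.07592
At α=0.01: p ≥ α → fail to reject H₀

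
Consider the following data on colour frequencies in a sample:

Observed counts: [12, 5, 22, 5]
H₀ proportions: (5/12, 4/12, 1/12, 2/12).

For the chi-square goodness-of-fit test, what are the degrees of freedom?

df = k − 1 = 4 − 1 = 3

degrees of freedom = 3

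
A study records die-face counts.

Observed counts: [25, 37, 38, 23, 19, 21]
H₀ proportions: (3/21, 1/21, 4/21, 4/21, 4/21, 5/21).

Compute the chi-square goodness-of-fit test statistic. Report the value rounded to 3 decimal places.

n = 163; E_i = n·p_i = [23.29, 7.76, 31.05, 31.05, 31.05, 38.81]
χ² = (25−23.29)²/23.29 + (37−7.76)²/7.76 + (38−31.05)²/31.05 + (23−31.05)²/31.05 + (19−31.05)²/31.05 + (21−38.81)²/38.81 = 126.7528
df = 5

test statistic = 126.753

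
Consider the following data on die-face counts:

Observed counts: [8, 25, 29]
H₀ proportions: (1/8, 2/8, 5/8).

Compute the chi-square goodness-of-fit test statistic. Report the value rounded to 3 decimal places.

test statistic = 8.284

n = 62; E_i = n·p_i = [7.75, 15.50, 38.75]
χ² = (8−7.75)²/7.75 + (25−15.50)²/15.50 + (29−38.75)²/38.75 = 8.2839
df = 2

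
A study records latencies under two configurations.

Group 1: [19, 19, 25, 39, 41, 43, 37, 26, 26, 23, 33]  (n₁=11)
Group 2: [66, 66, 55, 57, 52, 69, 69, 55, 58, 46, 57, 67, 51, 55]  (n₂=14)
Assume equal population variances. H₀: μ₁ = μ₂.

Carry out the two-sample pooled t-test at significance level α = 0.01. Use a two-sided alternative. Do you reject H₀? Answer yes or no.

x̄₁=30.091, s₁=8.814, n₁=11
x̄₂=58.786, s₂=7.340, n₂=14
s_p² = [10·8.814² + 13·7.340²]/23 = 64.2290
SE = √(s_p²·(1/11+1/14)) = 3.2291
t = (30.091−58.786)/3.2291 = -8.8864
df = 23
p-value (two-sided) = 0.00000
At α=0.01: p < α → reject H₀

reject H₀: yes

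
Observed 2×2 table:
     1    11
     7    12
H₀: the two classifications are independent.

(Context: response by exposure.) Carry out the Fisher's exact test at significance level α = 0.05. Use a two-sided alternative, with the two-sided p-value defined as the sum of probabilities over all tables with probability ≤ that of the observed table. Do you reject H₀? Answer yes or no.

Margins: r₁=12, r₂=19, c₁=8, c₂=23, n=31
p_obs = C(12,1)·C(19,7)/C(31,8); sum pmf over tables with pmf ≤ p_obs
p-value (two-sided) = 0.10823
At α=0.05: p ≥ α → fail to reject H₀

reject H₀: no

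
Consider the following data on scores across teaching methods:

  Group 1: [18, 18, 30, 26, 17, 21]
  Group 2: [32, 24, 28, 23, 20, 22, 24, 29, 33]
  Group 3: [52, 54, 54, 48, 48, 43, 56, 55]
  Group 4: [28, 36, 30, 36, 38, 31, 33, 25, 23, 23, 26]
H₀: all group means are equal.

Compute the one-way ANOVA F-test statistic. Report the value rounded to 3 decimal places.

test statistic = 53.875

Group means [21.67, 26.11, 51.25, 29.91], grand mean 32.471
SSB = Σnᵢ(x̄ᵢ−x̄)² = 3957.839; SSW = ΣΣ(x−x̄ᵢ)² = 734.631
MSB = 3957.839/3 = 1319.2798; MSW = 734.631/30 = 24.4877
F = MSB/MSW = 53.8752
df = (3, 30)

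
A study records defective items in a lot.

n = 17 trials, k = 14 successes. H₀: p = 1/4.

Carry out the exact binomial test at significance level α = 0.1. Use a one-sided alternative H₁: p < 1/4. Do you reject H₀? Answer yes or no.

reject H₀: no

Exact binomial: n=17, k=14, p₀=1/4=0.2500
P(X≤14) from Σ C(n,i)·p₀^i·(1−p₀)^(n−i)
p-value (one-sided, H₁ less) = 1.00000
At α=0.1: p ≥ α → fail to reject H₀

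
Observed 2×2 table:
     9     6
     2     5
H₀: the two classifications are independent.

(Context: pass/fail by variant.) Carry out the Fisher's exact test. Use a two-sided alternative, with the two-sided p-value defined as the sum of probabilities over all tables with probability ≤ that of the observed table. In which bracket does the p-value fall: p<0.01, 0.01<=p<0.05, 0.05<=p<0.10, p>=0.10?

p-value bracket: p>=0.10

Margins: r₁=15, r₂=7, c₁=11, c₂=11, n=22
p_obs = C(15,9)·C(7,2)/C(22,11); sum pmf over tables with pmf ≤ p_obs
p-value (two-sided) = 0.36146
→ bracket: p>=0.10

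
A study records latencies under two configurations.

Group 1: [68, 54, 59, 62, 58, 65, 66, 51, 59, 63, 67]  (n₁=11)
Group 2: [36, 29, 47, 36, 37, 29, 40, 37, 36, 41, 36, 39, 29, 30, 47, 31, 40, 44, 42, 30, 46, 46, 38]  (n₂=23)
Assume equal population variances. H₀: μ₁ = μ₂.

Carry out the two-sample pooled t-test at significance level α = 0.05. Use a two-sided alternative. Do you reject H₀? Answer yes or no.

reject H₀: yes

x̄₁=61.091, s₁=5.449, n₁=11
x̄₂=37.652, s₂=6.012, n₂=23
s_p² = [10·5.449² + 22·6.012²]/32 = 34.1290
SE = √(s_p²·(1/11+1/23)) = 2.1416
t = (61.091−37.652)/2.1416 = 10.9444
df = 32
p-value (two-sided) = 0.00000
At α=0.05: p < α → reject H₀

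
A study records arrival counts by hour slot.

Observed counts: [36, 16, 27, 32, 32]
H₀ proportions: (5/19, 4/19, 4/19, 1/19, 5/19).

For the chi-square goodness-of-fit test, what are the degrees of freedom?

df = k − 1 = 5 − 1 = 4

degrees of freedom = 4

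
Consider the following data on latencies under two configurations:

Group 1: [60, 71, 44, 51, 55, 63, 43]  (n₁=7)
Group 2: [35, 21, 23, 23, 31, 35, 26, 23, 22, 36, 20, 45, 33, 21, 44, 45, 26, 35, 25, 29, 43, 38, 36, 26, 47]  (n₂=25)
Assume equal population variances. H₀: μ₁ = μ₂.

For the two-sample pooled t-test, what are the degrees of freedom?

degrees of freedom = 30

df = n₁ + n₂ − 2 = 7 + 25 − 2 = 30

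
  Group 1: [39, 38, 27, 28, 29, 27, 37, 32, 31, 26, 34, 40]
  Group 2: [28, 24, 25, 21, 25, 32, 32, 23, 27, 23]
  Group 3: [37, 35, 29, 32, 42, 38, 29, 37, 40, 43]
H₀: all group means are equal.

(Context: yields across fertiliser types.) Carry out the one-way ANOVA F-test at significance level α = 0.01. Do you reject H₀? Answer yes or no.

reject H₀: yes

Group means [32.33, 26.00, 36.20], grand mean 31.562
SSB = Σnᵢ(x̄ᵢ−x̄)² = 531.608; SSW = ΣΣ(x−x̄ᵢ)² = 636.267
MSB = 531.608/2 = 265.8042; MSW = 636.267/29 = 21.9402
F = MSB/MSW = 12.1149
df = (2, 29)
p-value (upper-tail) = 0.00015
At α=0.01: p < α → reject H₀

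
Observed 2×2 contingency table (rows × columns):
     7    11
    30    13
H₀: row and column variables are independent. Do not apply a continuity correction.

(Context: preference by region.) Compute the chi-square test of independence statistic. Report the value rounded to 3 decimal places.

test statistic = 5.070

Row totals [18, 43], col totals [37, 24], n=61
χ² = (7−10.92)²/10.92 + (11−7.08)²/7.08 + (30−26.08)²/26.08 + (13−16.92)²/16.92 = 5.0696
df = 1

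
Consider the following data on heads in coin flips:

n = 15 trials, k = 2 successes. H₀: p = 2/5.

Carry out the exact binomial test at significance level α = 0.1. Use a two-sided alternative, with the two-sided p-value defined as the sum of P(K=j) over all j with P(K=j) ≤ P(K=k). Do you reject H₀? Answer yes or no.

reject H₀: yes

Exact binomial: n=15, k=2, p₀=2/5=0.4000
P(X=j) = C(n,j)·p₀^j·(1−p₀)^(n−j); p = Σ P(X=j) over j with P(X=j) ≤ P(X=2)
p-value (two-sided) = 0.03646
At α=0.1: p < α → reject H₀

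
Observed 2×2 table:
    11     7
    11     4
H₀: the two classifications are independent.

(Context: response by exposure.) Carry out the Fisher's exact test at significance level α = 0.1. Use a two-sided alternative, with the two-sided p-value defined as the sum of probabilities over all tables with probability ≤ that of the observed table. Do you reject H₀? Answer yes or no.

reject H₀: no

Margins: r₁=18, r₂=15, c₁=22, c₂=11, n=33
p_obs = C(18,11)·C(15,11)/C(33,22); sum pmf over tables with pmf ≤ p_obs
p-value (two-sided) = 0.71195
At α=0.1: p ≥ α → fail to reject H₀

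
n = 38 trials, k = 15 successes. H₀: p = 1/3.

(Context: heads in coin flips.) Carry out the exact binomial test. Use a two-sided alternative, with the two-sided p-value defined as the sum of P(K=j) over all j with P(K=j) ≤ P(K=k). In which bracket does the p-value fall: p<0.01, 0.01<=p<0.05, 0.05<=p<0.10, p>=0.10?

Exact binomial: n=38, k=15, p₀=1/3=0.3333
P(X=j) = C(n,j)·p₀^j·(1−p₀)^(n−j); p = Σ P(X=j) over j with P(X=j) ≤ P(X=15)
p-value (two-sided) = 0.49134
→ bracket: p>=0.10

p-value bracket: p>=0.10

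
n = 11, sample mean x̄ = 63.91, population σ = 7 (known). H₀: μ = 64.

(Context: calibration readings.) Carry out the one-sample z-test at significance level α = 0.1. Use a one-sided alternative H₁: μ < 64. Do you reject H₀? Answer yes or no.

SE = σ/√n = 7/√11 = 2.1106
z = (x̄−μ₀)/SE = (63.91−64)/2.1106 = -0.0426
p-value (one-sided, H₁ less) = 0.48299
At α=0.1: p ≥ α → fail to reject H₀

reject H₀: no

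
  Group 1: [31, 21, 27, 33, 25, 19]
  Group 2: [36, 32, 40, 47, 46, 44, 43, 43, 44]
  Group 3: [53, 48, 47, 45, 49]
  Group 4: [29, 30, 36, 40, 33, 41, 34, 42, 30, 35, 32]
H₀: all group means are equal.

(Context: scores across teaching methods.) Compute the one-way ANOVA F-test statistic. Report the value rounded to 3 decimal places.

test statistic = 25.008

Group means [26.00, 41.67, 48.40, 34.73], grand mean 37.258
SSB = Σnᵢ(x̄ᵢ−x̄)² = 1626.554; SSW = ΣΣ(x−x̄ᵢ)² = 585.382
MSB = 1626.554/3 = 542.1846; MSW = 585.382/27 = 21.6808
F = MSB/MSW = 25.0076
df = (3, 27)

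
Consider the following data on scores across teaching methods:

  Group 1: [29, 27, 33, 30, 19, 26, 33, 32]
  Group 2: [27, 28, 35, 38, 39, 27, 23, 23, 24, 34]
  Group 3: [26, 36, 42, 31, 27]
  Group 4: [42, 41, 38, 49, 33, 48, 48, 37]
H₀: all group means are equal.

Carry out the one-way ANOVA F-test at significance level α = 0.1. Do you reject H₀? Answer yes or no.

Group means [28.62, 29.80, 32.40, 42.00], grand mean 33.065
SSB = Σnᵢ(x̄ᵢ−x̄)² = 905.196; SSW = ΣΣ(x−x̄ᵢ)² = 916.675
MSB = 905.196/3 = 301.7320; MSW = 916.675/27 = 33.9509
F = MSB/MSW = 8.8873
df = (3, 27)
p-value (upper-tail) = 0.00029
At α=0.1: p < α → reject H₀

reject H₀: yes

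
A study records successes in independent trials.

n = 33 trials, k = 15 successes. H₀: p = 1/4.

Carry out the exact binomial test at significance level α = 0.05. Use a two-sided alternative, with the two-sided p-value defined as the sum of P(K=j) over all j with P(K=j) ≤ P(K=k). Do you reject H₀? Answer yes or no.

reject H₀: yes

Exact binomial: n=33, k=15, p₀=1/4=0.2500
P(X=j) = C(n,j)·p₀^j·(1−p₀)^(n−j); p = Σ P(X=j) over j with P(X=j) ≤ P(X=15)
p-value (two-sided) = 0.01376
At α=0.05: p < α → reject H₀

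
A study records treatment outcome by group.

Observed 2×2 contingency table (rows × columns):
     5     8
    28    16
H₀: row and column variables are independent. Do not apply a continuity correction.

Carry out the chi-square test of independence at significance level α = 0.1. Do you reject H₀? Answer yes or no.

reject H₀: no

Row totals [13, 44], col totals [33, 24], n=57
χ² = (5−7.53)²/7.53 + (8−5.47)²/5.47 + (28−25.47)²/25.47 + (16−18.53)²/18.53 = 2.6090
df = 1
p-value (upper-tail) = 0.10626
At α=0.1: p ≥ α → fail to reject H₀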